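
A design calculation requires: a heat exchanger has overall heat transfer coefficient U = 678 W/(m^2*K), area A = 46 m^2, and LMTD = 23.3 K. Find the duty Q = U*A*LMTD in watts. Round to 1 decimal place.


Q = U * A * LMTD
Q = 678 * 46 * 23.3
Q = 726680.4 W


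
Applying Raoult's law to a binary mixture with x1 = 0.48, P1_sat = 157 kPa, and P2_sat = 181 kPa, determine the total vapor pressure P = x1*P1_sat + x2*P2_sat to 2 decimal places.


P = x1*P1_sat + x2*P2_sat
x2 = 1 - x1 = 1 - 0.48 = 0.52
P = 0.48*157 + 0.52*181
P = 75.36 + 94.12
P = 169.48 kPa


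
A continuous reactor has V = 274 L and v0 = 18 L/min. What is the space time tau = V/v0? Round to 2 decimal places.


tau = V / v0
tau = 274 / 18
tau = 15.22 min


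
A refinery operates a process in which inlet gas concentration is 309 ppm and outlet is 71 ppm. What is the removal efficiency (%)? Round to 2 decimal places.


Efficiency = (G_in - G_out) / G_in * 100%
Efficiency = (309 - 71) / 309 * 100
Efficiency = 238 / 309 * 100
Efficiency = 77.02%


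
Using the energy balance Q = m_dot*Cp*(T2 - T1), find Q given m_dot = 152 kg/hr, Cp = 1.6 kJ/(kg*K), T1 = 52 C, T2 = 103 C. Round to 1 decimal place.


Q = m_dot * Cp * (T2 - T1)
Q = 152 * 1.6 * (103 - 52)
Q = 152 * 1.6 * 51
Q = 12403.2 kJ/hr


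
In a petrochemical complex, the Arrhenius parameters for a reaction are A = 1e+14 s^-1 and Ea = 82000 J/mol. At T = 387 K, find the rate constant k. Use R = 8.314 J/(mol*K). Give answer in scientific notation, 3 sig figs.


k = A * exp(-Ea/(R*T))
k = 1e+14 * exp(-82000 / (8.314 * 387))
k = 1e+14 * exp(-25.485483)
k = 8.55e+02


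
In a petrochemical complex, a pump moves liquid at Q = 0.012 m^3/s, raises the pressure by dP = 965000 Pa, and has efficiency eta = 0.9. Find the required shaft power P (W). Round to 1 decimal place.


P = Q * dP / eta
P = 0.012 * 965000 / 0.9
P = 11580.0 / 0.9
P = 12866.7 W


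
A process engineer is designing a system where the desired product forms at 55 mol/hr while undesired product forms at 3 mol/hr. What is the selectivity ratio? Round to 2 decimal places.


S = desired product rate / undesired product rate
S = 55 / 3
S = 18.33


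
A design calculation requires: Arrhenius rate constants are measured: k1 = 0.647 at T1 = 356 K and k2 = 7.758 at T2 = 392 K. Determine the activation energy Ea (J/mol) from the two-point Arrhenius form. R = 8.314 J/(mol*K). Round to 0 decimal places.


Ea = R * ln(k2/k1) / (1/T1 - 1/T2)
ln(k2/k1) = ln(7.758/0.647) = 2.4841336
1/T1 - 1/T2 = 1/356 - 1/392 = 0.000257968356
Ea = 8.314 * 2.4841336 / 0.000257968356
Ea = 80061 J/mol


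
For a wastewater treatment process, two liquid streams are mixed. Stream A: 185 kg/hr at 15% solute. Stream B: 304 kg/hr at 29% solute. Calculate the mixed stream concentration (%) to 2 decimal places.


Mass balance on solute: F1*x1 + F2*x2 = F3*x3
F3 = F1 + F2 = 185 + 304 = 489 kg/hr
x3 = (F1*x1 + F2*x2)/F3
x3 = (185*0.15 + 304*0.29) / 489
x3 = 23.70%


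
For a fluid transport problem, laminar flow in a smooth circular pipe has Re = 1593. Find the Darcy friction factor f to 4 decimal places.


f = 64 / Re
f = 64 / 1593
f = 0.0402


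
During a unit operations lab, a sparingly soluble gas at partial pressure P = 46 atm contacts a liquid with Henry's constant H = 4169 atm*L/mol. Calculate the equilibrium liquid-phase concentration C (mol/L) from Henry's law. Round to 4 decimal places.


C = P / H
C = 46 / 4169
C = 0.0110 mol/L


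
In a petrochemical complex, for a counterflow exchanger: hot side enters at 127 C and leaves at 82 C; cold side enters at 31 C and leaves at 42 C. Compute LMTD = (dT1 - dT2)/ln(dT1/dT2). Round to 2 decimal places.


dT1 = Th_in - Tc_out = 127 - 42 = 85
dT2 = Th_out - Tc_in = 82 - 31 = 51
LMTD = (dT1 - dT2) / ln(dT1/dT2)
LMTD = (85 - 51) / ln(85/51)
LMTD = 66.56 K


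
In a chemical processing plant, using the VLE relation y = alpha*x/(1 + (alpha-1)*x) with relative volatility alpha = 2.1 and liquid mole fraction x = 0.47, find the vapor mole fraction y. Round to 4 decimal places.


y = alpha*x / (1 + (alpha-1)*x)
y = 2.1*0.47 / (1 + (2.1-1)*0.47)
y = 0.987 / (1 + 0.517)
y = 0.987 / 1.517
y = 0.6506


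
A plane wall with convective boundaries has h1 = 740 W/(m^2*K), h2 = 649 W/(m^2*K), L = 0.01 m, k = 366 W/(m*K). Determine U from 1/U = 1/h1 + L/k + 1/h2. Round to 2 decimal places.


1/U = 1/h1 + L/k + 1/h2
1/U = 1/740 + 0.01/366 + 1/649
1/U = 0.0013513514 + 2.73224e-05 + 0.001540832
1/U = 0.0029195058
U = 342.52 W/(m^2*K)


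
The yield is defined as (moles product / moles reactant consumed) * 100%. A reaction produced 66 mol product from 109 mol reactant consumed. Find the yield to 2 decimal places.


Yield = (moles product / moles consumed) * 100%
Yield = (66 / 109) * 100
Yield = 0.6055 * 100
Yield = 60.55%


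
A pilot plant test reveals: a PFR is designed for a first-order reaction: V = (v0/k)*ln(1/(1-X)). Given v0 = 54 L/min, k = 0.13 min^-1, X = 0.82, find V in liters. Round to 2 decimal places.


V = (v0/k) * ln(1/(1-X))
V = (54/0.13) * ln(1/(1-0.82))
V = 415.384615 * ln(5.555556)
V = 415.384615 * 1.714799
V = 712.30 L


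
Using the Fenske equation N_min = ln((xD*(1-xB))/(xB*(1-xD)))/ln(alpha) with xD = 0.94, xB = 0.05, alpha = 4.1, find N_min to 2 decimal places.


N_min = ln((xD*(1-xB))/(xB*(1-xD))) / ln(alpha)
Numerator inside ln: 0.893 / 0.003 = 297.666667
ln(297.666667) = 5.695974
ln(alpha) = ln(4.1) = 1.410987
N_min = 5.695974 / 1.410987 = 4.04


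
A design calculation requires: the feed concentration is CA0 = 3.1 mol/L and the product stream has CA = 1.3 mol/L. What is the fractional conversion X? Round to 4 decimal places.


X = (CA0 - CA) / CA0
X = (3.1 - 1.3) / 3.1
X = 1.8 / 3.1
X = 0.5806


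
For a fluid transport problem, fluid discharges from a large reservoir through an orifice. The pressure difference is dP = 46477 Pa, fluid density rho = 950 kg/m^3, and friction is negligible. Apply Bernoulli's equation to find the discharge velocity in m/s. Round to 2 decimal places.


v = sqrt(2*dP/rho)
v = sqrt(2*46477/950)
v = sqrt(97.846316)
v = 9.89 m/s


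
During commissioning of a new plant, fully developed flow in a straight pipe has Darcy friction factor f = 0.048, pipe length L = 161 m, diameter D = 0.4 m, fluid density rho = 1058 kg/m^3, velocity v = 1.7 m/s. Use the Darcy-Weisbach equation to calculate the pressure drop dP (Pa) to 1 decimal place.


dP = f * (L/D) * (rho*v^2/2)
dP = 0.048 * (161/0.4) * (1058*1.7^2/2)
L/D = 402.5
rho*v^2/2 = 1058*2.89/2 = 1528.81
dP = 0.048 * 402.5 * 1528.81
dP = 29536.6 Pa


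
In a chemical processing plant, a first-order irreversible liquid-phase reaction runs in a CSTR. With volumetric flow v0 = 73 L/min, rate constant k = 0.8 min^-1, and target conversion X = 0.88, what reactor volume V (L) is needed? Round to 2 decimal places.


V = v0 * X / (k * (1 - X))
V = 73 * 0.88 / (0.8 * (1 - 0.88))
V = 64.24 / (0.8 * 0.12)
V = 64.24 / 0.096
V = 669.17 L


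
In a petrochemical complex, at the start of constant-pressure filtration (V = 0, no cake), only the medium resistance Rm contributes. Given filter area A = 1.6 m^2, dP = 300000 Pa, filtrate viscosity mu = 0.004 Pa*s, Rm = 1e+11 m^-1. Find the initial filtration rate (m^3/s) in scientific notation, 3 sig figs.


rate = A * dP / (mu * Rm)
rate = 1.6 * 300000 / (0.004 * 1e+11)
rate = 480000.0 / 4.000e+08
rate = 1.20e-03 m^3/s


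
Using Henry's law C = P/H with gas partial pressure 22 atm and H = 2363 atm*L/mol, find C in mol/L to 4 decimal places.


C = P / H
C = 22 / 2363
C = 0.0093 mol/L


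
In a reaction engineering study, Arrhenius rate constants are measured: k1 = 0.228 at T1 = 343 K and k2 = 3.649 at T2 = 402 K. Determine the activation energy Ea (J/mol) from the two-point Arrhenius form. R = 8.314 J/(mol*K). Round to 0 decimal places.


Ea = R * ln(k2/k1) / (1/T1 - 1/T2)
ln(k2/k1) = ln(3.649/0.228) = 2.7728628
1/T1 - 1/T2 = 1/343 - 1/402 = 0.000427889706
Ea = 8.314 * 2.7728628 / 0.000427889706
Ea = 53877 J/mol


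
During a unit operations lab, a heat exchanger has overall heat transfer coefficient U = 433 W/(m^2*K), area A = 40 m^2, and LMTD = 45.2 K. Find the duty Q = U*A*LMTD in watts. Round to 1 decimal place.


Q = U * A * LMTD
Q = 433 * 40 * 45.2
Q = 782864.0 W


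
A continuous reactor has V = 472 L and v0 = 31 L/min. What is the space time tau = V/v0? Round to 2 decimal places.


tau = V / v0
tau = 472 / 31
tau = 15.23 min


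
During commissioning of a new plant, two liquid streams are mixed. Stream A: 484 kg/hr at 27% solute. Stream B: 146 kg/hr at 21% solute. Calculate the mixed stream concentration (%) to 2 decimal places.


Mass balance on solute: F1*x1 + F2*x2 = F3*x3
F3 = F1 + F2 = 484 + 146 = 630 kg/hr
x3 = (F1*x1 + F2*x2)/F3
x3 = (484*0.27 + 146*0.21) / 630
x3 = 25.61%


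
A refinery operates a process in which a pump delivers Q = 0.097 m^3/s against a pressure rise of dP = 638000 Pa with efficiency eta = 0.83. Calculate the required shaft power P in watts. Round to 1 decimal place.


P = Q * dP / eta
P = 0.097 * 638000 / 0.83
P = 61886.0 / 0.83
P = 74561.4 W


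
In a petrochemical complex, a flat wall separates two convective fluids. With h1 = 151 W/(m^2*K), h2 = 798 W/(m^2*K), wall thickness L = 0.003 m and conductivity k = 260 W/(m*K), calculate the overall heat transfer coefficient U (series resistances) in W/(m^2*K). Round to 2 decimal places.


1/U = 1/h1 + L/k + 1/h2
1/U = 1/151 + 0.003/260 + 1/798
1/U = 0.0066225166 + 1.15385e-05 + 0.0012531328
1/U = 0.0078871879
U = 126.79 W/(m^2*K)


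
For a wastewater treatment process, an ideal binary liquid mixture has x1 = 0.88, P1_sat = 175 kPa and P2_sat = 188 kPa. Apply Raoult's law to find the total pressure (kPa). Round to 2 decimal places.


P = x1*P1_sat + x2*P2_sat
x2 = 1 - x1 = 1 - 0.88 = 0.12
P = 0.88*175 + 0.12*188
P = 154.0 + 22.56
P = 176.56 kPa


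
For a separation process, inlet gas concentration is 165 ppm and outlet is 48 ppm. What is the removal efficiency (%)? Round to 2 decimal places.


Efficiency = (G_in - G_out) / G_in * 100%
Efficiency = (165 - 48) / 165 * 100
Efficiency = 117 / 165 * 100
Efficiency = 70.91%


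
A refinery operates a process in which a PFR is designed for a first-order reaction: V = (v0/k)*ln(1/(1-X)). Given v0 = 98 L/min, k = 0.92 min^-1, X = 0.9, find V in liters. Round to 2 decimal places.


V = (v0/k) * ln(1/(1-X))
V = (98/0.92) * ln(1/(1-0.9))
V = 106.521739 * ln(10.0)
V = 106.521739 * 2.302585
V = 245.28 L


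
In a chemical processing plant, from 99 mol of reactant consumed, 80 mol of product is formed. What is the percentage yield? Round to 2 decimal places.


Yield = (moles product / moles consumed) * 100%
Yield = (80 / 99) * 100
Yield = 0.8081 * 100
Yield = 80.81%


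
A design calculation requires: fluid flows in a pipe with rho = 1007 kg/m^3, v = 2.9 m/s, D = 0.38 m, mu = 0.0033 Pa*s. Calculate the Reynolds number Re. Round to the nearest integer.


Re = rho * v * D / mu
Re = 1007 * 2.9 * 0.38 / 0.0033
Re = 1109.714 / 0.0033
Re = 336277


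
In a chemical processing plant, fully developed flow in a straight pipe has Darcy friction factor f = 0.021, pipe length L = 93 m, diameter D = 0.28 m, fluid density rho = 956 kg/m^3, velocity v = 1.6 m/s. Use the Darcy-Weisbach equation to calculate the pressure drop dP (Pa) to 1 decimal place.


dP = f * (L/D) * (rho*v^2/2)
dP = 0.021 * (93/0.28) * (956*1.6^2/2)
L/D = 332.14285714
rho*v^2/2 = 956*2.56/2 = 1223.68
dP = 0.021 * 332.14285714 * 1223.68
dP = 8535.2 Pa


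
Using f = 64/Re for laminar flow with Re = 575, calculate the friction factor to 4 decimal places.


f = 64 / Re
f = 64 / 575
f = 0.1113


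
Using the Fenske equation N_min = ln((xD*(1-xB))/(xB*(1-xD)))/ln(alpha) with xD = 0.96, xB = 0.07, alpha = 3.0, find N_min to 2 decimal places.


N_min = ln((xD*(1-xB))/(xB*(1-xD))) / ln(alpha)
Numerator inside ln: 0.8928 / 0.0028 = 318.857143
ln(318.857143) = 5.764743
ln(alpha) = ln(3.0) = 1.098612
N_min = 5.764743 / 1.098612 = 5.25


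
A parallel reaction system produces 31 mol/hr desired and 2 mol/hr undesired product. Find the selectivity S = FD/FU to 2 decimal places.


S = desired product rate / undesired product rate
S = 31 / 2
S = 15.50


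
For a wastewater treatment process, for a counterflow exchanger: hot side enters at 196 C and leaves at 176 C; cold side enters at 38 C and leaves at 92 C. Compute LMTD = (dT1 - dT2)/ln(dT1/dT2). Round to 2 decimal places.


dT1 = Th_in - Tc_out = 196 - 92 = 104
dT2 = Th_out - Tc_in = 176 - 38 = 138
LMTD = (dT1 - dT2) / ln(dT1/dT2)
LMTD = (104 - 138) / ln(104/138)
LMTD = 120.20 K


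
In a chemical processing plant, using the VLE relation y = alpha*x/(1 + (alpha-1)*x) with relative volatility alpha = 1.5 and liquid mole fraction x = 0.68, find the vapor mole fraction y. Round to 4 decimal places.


y = alpha*x / (1 + (alpha-1)*x)
y = 1.5*0.68 / (1 + (1.5-1)*0.68)
y = 1.02 / (1 + 0.34)
y = 1.02 / 1.34
y = 0.7612


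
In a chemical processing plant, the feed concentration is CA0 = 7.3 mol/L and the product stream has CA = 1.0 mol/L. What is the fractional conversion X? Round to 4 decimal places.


X = (CA0 - CA) / CA0
X = (7.3 - 1.0) / 7.3
X = 6.3 / 7.3
X = 0.8630


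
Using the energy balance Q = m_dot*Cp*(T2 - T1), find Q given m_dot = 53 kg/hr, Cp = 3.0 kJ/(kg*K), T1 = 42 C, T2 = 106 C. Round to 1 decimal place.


Q = m_dot * Cp * (T2 - T1)
Q = 53 * 3.0 * (106 - 42)
Q = 53 * 3.0 * 64
Q = 10176.0 kJ/hr


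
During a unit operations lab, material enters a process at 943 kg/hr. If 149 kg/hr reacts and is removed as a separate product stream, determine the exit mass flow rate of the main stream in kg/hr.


Steady-state mass balance on the main outlet: F_out = F_in - F_removed
F_out = 943 - 149
F_out = 794 kg/hr


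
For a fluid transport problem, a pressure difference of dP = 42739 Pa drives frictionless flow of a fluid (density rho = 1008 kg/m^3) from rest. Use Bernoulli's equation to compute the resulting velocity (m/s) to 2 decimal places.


v = sqrt(2*dP/rho)
v = sqrt(2*42739/1008)
v = sqrt(84.799603)
v = 9.21 m/s


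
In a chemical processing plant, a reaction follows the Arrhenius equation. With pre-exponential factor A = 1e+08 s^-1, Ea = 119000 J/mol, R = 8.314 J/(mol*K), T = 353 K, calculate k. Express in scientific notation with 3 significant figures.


k = A * exp(-Ea/(R*T))
k = 1e+08 * exp(-119000 / (8.314 * 353))
k = 1e+08 * exp(-40.547328)
k = 2.46e-10


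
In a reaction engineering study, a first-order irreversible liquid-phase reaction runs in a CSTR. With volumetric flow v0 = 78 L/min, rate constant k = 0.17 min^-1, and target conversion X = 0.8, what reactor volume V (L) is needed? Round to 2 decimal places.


V = v0 * X / (k * (1 - X))
V = 78 * 0.8 / (0.17 * (1 - 0.8))
V = 62.4 / (0.17 * 0.2)
V = 62.4 / 0.034
V = 1835.29 L


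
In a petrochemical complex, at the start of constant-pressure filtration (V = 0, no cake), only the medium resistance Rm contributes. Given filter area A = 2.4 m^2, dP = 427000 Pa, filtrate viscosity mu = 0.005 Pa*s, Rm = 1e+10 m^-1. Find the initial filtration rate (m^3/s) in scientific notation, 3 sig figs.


rate = A * dP / (mu * Rm)
rate = 2.4 * 427000 / (0.005 * 1e+10)
rate = 1024800.0 / 5.000e+07
rate = 2.05e-02 m^3/s


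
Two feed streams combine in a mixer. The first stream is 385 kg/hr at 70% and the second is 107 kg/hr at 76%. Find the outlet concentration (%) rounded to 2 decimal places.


Mass balance on solute: F1*x1 + F2*x2 = F3*x3
F3 = F1 + F2 = 385 + 107 = 492 kg/hr
x3 = (F1*x1 + F2*x2)/F3
x3 = (385*0.7 + 107*0.76) / 492
x3 = 71.30%


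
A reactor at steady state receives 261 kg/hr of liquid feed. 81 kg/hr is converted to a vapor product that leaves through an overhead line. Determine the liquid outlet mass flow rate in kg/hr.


Steady-state mass balance on the main outlet: F_out = F_in - F_removed
F_out = 261 - 81
F_out = 180 kg/hr


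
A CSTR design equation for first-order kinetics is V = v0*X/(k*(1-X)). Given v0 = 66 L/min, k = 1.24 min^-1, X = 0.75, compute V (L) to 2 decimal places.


V = v0 * X / (k * (1 - X))
V = 66 * 0.75 / (1.24 * (1 - 0.75))
V = 49.5 / (1.24 * 0.25)
V = 49.5 / 0.31
V = 159.68 L


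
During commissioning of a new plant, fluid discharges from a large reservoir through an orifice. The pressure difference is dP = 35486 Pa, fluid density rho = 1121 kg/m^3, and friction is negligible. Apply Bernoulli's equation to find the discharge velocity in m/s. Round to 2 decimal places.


v = sqrt(2*dP/rho)
v = sqrt(2*35486/1121)
v = sqrt(63.311329)
v = 7.96 m/s


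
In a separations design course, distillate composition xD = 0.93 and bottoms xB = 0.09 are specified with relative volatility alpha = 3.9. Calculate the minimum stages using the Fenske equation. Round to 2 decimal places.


N_min = ln((xD*(1-xB))/(xB*(1-xD))) / ln(alpha)
Numerator inside ln: 0.8463 / 0.0063 = 134.333333
ln(134.333333) = 4.900324
ln(alpha) = ln(3.9) = 1.360977
N_min = 4.900324 / 1.360977 = 3.60


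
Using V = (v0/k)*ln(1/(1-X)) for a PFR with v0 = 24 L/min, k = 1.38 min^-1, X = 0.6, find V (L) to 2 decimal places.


V = (v0/k) * ln(1/(1-X))
V = (24/1.38) * ln(1/(1-0.6))
V = 17.391304 * ln(2.5)
V = 17.391304 * 0.916291
V = 15.94 L


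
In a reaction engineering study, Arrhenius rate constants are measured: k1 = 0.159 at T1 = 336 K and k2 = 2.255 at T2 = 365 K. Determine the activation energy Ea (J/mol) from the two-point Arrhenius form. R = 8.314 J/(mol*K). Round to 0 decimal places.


Ea = R * ln(k2/k1) / (1/T1 - 1/T2)
ln(k2/k1) = ln(2.255/0.159) = 2.652001
1/T1 - 1/T2 = 1/336 - 1/365 = 0.000236464449
Ea = 8.314 * 2.652001 / 0.000236464449
Ea = 93243 J/mol


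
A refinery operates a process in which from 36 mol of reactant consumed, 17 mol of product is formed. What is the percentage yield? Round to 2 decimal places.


Yield = (moles product / moles consumed) * 100%
Yield = (17 / 36) * 100
Yield = 0.4722 * 100
Yield = 47.22%


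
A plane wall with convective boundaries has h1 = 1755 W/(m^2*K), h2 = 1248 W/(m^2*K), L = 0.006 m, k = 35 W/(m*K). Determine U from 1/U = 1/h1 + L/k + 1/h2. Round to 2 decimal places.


1/U = 1/h1 + L/k + 1/h2
1/U = 1/1755 + 0.006/35 + 1/1248
1/U = 0.0005698006 + 0.0001714286 + 0.0008012821
1/U = 0.0015425113
U = 648.29 W/(m^2*K)


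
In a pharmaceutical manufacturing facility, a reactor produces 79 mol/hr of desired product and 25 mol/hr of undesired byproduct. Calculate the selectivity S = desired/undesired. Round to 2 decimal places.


S = desired product rate / undesired product rate
S = 79 / 25
S = 3.16


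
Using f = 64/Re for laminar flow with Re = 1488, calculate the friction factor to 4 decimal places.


f = 64 / Re
f = 64 / 1488
f = 0.0430


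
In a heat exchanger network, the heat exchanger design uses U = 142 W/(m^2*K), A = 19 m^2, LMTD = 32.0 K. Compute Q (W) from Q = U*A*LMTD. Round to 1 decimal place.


Q = U * A * LMTD
Q = 142 * 19 * 32.0
Q = 86336.0 W


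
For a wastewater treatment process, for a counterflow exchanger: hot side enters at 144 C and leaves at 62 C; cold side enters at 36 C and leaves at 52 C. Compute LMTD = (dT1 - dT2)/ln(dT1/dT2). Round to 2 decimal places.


dT1 = Th_in - Tc_out = 144 - 52 = 92
dT2 = Th_out - Tc_in = 62 - 36 = 26
LMTD = (dT1 - dT2) / ln(dT1/dT2)
LMTD = (92 - 26) / ln(92/26)
LMTD = 52.23 K


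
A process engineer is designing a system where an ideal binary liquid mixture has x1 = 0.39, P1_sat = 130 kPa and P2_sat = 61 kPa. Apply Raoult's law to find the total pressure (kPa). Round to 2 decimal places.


P = x1*P1_sat + x2*P2_sat
x2 = 1 - x1 = 1 - 0.39 = 0.61
P = 0.39*130 + 0.61*61
P = 50.7 + 37.21
P = 87.91 kPa


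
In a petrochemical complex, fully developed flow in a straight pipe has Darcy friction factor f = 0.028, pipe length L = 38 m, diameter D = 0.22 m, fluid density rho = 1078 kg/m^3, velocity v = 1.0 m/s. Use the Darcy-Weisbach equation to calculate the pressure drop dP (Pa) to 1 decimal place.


dP = f * (L/D) * (rho*v^2/2)
dP = 0.028 * (38/0.22) * (1078*1.0^2/2)
L/D = 172.72727273
rho*v^2/2 = 1078*1.0/2 = 539.0
dP = 0.028 * 172.72727273 * 539.0
dP = 2606.8 Pa


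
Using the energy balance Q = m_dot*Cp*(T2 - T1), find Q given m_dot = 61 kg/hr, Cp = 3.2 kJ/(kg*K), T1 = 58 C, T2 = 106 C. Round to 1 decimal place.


Q = m_dot * Cp * (T2 - T1)
Q = 61 * 3.2 * (106 - 58)
Q = 61 * 3.2 * 48
Q = 9369.6 kJ/hr


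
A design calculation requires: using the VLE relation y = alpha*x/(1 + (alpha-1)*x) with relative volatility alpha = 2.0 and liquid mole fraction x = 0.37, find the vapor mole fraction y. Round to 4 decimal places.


y = alpha*x / (1 + (alpha-1)*x)
y = 2.0*0.37 / (1 + (2.0-1)*0.37)
y = 0.74 / (1 + 0.37)
y = 0.74 / 1.37
y = 0.5401


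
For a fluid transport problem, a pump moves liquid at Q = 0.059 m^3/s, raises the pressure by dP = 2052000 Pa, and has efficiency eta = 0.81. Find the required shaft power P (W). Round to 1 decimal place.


P = Q * dP / eta
P = 0.059 * 2052000 / 0.81
P = 121068.0 / 0.81
P = 149466.7 W


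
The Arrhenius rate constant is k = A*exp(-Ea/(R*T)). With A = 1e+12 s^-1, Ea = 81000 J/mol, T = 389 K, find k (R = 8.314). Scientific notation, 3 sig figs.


k = A * exp(-Ea/(R*T))
k = 1e+12 * exp(-81000 / (8.314 * 389))
k = 1e+12 * exp(-25.045252)
k = 1.33e+01


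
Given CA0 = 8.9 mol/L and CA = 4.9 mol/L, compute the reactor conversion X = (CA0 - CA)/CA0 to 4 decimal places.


X = (CA0 - CA) / CA0
X = (8.9 - 4.9) / 8.9
X = 4.0 / 8.9
X = 0.4494


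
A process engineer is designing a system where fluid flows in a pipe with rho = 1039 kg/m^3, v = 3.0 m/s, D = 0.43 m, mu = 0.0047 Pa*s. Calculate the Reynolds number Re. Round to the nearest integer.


Re = rho * v * D / mu
Re = 1039 * 3.0 * 0.43 / 0.0047
Re = 1340.31 / 0.0047
Re = 285172


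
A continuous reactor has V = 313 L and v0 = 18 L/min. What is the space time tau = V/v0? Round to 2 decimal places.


tau = V / v0
tau = 313 / 18
tau = 17.39 min


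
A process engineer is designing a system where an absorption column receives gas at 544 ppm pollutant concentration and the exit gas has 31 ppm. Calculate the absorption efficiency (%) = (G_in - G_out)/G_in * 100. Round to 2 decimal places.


Efficiency = (G_in - G_out) / G_in * 100%
Efficiency = (544 - 31) / 544 * 100
Efficiency = 513 / 544 * 100
Efficiency = 94.30%


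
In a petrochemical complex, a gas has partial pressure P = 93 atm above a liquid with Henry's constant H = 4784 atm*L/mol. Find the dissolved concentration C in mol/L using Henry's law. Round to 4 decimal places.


C = P / H
C = 93 / 4784
C = 0.0194 mol/L


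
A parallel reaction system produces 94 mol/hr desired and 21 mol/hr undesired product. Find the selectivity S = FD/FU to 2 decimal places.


S = desired product rate / undesired product rate
S = 94 / 21
S = 4.48


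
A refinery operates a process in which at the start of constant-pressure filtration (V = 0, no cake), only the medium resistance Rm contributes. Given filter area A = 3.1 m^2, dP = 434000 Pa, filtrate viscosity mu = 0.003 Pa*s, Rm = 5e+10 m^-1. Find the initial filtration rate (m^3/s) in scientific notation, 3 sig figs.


rate = A * dP / (mu * Rm)
rate = 3.1 * 434000 / (0.003 * 5e+10)
rate = 1345400.0 / 1.500e+08
rate = 8.97e-03 m^3/s


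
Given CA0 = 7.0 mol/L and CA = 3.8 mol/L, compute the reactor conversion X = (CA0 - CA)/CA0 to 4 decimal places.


X = (CA0 - CA) / CA0
X = (7.0 - 3.8) / 7.0
X = 3.2 / 7.0
X = 0.4571


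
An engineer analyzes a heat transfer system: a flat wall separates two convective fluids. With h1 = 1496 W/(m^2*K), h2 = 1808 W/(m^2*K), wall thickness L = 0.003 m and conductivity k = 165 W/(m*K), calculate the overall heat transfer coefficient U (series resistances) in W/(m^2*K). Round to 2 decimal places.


1/U = 1/h1 + L/k + 1/h2
1/U = 1/1496 + 0.003/165 + 1/1808
1/U = 0.0006684492 + 1.81818e-05 + 0.0005530973
1/U = 0.0012397283
U = 806.63 W/(m^2*K)


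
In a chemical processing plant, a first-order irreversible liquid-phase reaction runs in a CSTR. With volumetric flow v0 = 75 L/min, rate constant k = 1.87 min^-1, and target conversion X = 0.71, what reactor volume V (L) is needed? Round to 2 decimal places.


V = v0 * X / (k * (1 - X))
V = 75 * 0.71 / (1.87 * (1 - 0.71))
V = 53.25 / (1.87 * 0.29)
V = 53.25 / 0.5423
V = 98.19 L


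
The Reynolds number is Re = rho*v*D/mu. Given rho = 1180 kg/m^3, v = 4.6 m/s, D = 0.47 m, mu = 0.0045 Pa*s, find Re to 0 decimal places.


Re = rho * v * D / mu
Re = 1180 * 4.6 * 0.47 / 0.0045
Re = 2551.16 / 0.0045
Re = 566924


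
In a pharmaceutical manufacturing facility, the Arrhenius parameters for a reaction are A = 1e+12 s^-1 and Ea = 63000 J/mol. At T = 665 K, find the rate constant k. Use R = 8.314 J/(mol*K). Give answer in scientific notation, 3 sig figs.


k = A * exp(-Ea/(R*T))
k = 1e+12 * exp(-63000 / (8.314 * 665))
k = 1e+12 * exp(-11.394857)
k = 1.13e+07


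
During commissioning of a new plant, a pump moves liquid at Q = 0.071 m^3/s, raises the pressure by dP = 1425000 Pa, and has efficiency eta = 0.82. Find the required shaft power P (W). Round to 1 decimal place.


P = Q * dP / eta
P = 0.071 * 1425000 / 0.82
P = 101175.0 / 0.82
P = 123384.1 W


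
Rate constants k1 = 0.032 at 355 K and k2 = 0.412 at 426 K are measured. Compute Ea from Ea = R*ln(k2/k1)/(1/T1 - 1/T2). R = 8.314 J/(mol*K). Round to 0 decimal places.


Ea = R * ln(k2/k1) / (1/T1 - 1/T2)
ln(k2/k1) = ln(0.412/0.032) = 2.5552874
1/T1 - 1/T2 = 1/355 - 1/426 = 0.000469483568
Ea = 8.314 * 2.5552874 / 0.000469483568
Ea = 45251 J/mol


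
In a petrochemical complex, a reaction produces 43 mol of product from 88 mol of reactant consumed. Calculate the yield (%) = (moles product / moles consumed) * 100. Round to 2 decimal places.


Yield = (moles product / moles consumed) * 100%
Yield = (43 / 88) * 100
Yield = 0.4886 * 100
Yield = 48.86%


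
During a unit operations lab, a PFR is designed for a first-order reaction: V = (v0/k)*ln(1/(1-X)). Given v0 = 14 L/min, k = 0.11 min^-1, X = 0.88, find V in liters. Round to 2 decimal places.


V = (v0/k) * ln(1/(1-X))
V = (14/0.11) * ln(1/(1-0.88))
V = 127.272727 * ln(8.333333)
V = 127.272727 * 2.120263
V = 269.85 L


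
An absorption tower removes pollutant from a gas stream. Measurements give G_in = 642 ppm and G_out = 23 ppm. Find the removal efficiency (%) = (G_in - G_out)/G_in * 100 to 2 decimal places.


Efficiency = (G_in - G_out) / G_in * 100%
Efficiency = (642 - 23) / 642 * 100
Efficiency = 619 / 642 * 100
Efficiency = 96.42%


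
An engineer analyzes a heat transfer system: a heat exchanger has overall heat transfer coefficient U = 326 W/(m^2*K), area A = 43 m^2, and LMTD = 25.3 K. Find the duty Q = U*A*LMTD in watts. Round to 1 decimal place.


Q = U * A * LMTD
Q = 326 * 43 * 25.3
Q = 354655.4 W


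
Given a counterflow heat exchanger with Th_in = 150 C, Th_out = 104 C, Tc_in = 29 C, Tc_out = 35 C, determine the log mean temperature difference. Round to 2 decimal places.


dT1 = Th_in - Tc_out = 150 - 35 = 115
dT2 = Th_out - Tc_in = 104 - 29 = 75
LMTD = (dT1 - dT2) / ln(dT1/dT2)
LMTD = (115 - 75) / ln(115/75)
LMTD = 93.58 K


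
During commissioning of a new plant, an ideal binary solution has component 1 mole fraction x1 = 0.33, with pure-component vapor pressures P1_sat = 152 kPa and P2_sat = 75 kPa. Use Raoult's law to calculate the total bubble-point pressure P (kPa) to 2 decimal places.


P = x1*P1_sat + x2*P2_sat
x2 = 1 - x1 = 1 - 0.33 = 0.67
P = 0.33*152 + 0.67*75
P = 50.16 + 50.25
P = 100.41 kPa


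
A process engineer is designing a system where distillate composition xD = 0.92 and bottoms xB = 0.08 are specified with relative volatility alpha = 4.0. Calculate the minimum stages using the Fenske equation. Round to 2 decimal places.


N_min = ln((xD*(1-xB))/(xB*(1-xD))) / ln(alpha)
Numerator inside ln: 0.8464 / 0.0064 = 132.25
ln(132.25) = 4.884694
ln(alpha) = ln(4.0) = 1.386294
N_min = 4.884694 / 1.386294 = 3.52


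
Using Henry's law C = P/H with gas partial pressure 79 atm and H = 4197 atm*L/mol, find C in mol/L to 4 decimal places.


C = P / H
C = 79 / 4197
C = 0.0188 mol/L


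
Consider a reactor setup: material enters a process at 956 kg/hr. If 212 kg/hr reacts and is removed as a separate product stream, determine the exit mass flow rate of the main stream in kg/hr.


Steady-state mass balance on the main outlet: F_out = F_in - F_removed
F_out = 956 - 212
F_out = 744 kg/hr


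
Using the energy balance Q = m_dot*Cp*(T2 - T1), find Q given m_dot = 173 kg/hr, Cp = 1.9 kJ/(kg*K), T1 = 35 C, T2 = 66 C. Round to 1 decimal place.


Q = m_dot * Cp * (T2 - T1)
Q = 173 * 1.9 * (66 - 35)
Q = 173 * 1.9 * 31
Q = 10189.7 kJ/hr


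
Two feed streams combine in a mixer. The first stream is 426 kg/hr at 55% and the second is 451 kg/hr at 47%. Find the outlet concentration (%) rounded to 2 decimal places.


Mass balance on solute: F1*x1 + F2*x2 = F3*x3
F3 = F1 + F2 = 426 + 451 = 877 kg/hr
x3 = (F1*x1 + F2*x2)/F3
x3 = (426*0.55 + 451*0.47) / 877
x3 = 50.89%


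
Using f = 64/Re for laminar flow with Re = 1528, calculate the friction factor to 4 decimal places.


f = 64 / Re
f = 64 / 1528
f = 0.0419


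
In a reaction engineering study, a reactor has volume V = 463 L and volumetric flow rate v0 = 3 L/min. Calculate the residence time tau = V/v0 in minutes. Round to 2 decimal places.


tau = V / v0
tau = 463 / 3
tau = 154.33 min


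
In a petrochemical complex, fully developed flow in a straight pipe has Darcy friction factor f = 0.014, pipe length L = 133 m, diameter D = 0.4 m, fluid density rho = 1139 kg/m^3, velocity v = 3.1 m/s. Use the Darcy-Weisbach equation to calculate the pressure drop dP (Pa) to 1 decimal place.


dP = f * (L/D) * (rho*v^2/2)
dP = 0.014 * (133/0.4) * (1139*3.1^2/2)
L/D = 332.5
rho*v^2/2 = 1139*9.61/2 = 5472.895
dP = 0.014 * 332.5 * 5472.895
dP = 25476.3 Pa


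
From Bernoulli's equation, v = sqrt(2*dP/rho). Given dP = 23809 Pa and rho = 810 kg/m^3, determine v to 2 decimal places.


v = sqrt(2*dP/rho)
v = sqrt(2*23809/810)
v = sqrt(58.787654)
v = 7.67 m/s


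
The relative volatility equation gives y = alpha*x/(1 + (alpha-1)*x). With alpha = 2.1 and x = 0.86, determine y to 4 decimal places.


y = alpha*x / (1 + (alpha-1)*x)
y = 2.1*0.86 / (1 + (2.1-1)*0.86)
y = 1.806 / (1 + 0.946)
y = 1.806 / 1.946
y = 0.9281


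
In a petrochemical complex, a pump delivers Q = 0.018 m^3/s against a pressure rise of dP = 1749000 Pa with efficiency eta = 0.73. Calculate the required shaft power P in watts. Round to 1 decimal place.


P = Q * dP / eta
P = 0.018 * 1749000 / 0.73
P = 31482.0 / 0.73
P = 43126.0 W


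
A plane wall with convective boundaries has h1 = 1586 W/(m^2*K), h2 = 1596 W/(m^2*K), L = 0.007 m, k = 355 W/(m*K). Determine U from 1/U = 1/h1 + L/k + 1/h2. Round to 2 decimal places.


1/U = 1/h1 + L/k + 1/h2
1/U = 1/1586 + 0.007/355 + 1/1596
1/U = 0.000630517 + 1.97183e-05 + 0.0006265664
1/U = 0.0012768017
U = 783.21 W/(m^2*K)


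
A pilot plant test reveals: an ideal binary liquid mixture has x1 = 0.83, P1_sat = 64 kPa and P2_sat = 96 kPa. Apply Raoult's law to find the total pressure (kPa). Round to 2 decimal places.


P = x1*P1_sat + x2*P2_sat
x2 = 1 - x1 = 1 - 0.83 = 0.17
P = 0.83*64 + 0.17*96
P = 53.12 + 16.32
P = 69.44 kPa


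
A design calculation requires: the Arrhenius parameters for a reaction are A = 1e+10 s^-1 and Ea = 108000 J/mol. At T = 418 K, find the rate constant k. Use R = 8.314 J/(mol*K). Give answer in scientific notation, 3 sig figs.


k = A * exp(-Ea/(R*T))
k = 1e+10 * exp(-108000 / (8.314 * 418))
k = 1e+10 * exp(-31.076883)
k = 3.19e-04


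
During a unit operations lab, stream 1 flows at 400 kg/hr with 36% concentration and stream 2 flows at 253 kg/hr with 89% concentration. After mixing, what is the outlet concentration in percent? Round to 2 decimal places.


Mass balance on solute: F1*x1 + F2*x2 = F3*x3
F3 = F1 + F2 = 400 + 253 = 653 kg/hr
x3 = (F1*x1 + F2*x2)/F3
x3 = (400*0.36 + 253*0.89) / 653
x3 = 56.53%


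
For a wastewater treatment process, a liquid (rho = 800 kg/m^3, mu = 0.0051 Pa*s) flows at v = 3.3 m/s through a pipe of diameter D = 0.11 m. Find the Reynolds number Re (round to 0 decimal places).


Re = rho * v * D / mu
Re = 800 * 3.3 * 0.11 / 0.0051
Re = 290.4 / 0.0051
Re = 56941


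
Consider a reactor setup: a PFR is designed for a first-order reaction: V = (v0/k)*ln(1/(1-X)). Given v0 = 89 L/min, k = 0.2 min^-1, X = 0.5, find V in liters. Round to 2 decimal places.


V = (v0/k) * ln(1/(1-X))
V = (89/0.2) * ln(1/(1-0.5))
V = 445.0 * ln(2.0)
V = 445.0 * 0.693147
V = 308.45 L


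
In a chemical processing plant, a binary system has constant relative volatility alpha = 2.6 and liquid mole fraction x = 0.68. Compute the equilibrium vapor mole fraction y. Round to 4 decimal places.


y = alpha*x / (1 + (alpha-1)*x)
y = 2.6*0.68 / (1 + (2.6-1)*0.68)
y = 1.768 / (1 + 1.088)
y = 1.768 / 2.088
y = 0.8467


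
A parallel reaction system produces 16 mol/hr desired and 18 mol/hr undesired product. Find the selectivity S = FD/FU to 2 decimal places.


S = desired product rate / undesired product rate
S = 16 / 18
S = 0.89


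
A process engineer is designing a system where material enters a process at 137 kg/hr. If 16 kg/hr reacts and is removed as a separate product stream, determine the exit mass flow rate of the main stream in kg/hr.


Steady-state mass balance on the main outlet: F_out = F_in - F_removed
F_out = 137 - 16
F_out = 121 kg/hr


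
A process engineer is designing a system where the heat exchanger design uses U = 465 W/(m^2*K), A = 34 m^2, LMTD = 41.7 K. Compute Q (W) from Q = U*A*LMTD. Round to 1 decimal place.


Q = U * A * LMTD
Q = 465 * 34 * 41.7
Q = 659277.0 W


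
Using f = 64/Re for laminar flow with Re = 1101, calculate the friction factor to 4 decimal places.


f = 64 / Re
f = 64 / 1101
f = 0.0581


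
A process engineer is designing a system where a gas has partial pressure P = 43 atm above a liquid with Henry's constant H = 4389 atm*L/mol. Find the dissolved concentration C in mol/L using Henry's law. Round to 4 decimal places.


C = P / H
C = 43 / 4389
C = 0.0098 mol/L


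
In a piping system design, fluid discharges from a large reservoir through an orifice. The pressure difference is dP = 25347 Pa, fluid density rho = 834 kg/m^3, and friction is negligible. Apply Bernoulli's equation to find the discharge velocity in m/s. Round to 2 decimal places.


v = sqrt(2*dP/rho)
v = sqrt(2*25347/834)
v = sqrt(60.784173)
v = 7.80 m/s


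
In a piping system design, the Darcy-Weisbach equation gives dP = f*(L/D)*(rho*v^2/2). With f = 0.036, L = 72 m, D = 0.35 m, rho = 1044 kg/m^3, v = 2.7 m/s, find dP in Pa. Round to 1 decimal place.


dP = f * (L/D) * (rho*v^2/2)
dP = 0.036 * (72/0.35) * (1044*2.7^2/2)
L/D = 205.71428571
rho*v^2/2 = 1044*7.29/2 = 3805.38
dP = 0.036 * 205.71428571 * 3805.38
dP = 28181.6 Pa


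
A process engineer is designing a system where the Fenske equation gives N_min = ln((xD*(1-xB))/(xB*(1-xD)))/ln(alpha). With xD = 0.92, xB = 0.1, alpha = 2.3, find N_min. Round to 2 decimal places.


N_min = ln((xD*(1-xB))/(xB*(1-xD))) / ln(alpha)
Numerator inside ln: 0.828 / 0.008 = 103.5
ln(103.5) = 4.639572
ln(alpha) = ln(2.3) = 0.832909
N_min = 4.639572 / 0.832909 = 5.57


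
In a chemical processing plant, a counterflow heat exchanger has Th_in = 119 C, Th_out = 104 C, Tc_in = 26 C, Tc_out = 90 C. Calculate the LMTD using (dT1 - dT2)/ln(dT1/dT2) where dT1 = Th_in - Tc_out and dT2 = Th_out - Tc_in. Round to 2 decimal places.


dT1 = Th_in - Tc_out = 119 - 90 = 29
dT2 = Th_out - Tc_in = 104 - 26 = 78
LMTD = (dT1 - dT2) / ln(dT1/dT2)
LMTD = (29 - 78) / ln(29/78)
LMTD = 49.52 K


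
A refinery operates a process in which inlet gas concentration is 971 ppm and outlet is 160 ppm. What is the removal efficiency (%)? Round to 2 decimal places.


Efficiency = (G_in - G_out) / G_in * 100%
Efficiency = (971 - 160) / 971 * 100
Efficiency = 811 / 971 * 100
Efficiency = 83.52%


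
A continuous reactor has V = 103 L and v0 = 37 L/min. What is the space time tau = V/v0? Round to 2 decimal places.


tau = V / v0
tau = 103 / 37
tau = 2.78 min


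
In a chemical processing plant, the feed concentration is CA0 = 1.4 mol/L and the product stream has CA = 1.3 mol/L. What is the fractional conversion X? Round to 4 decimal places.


X = (CA0 - CA) / CA0
X = (1.4 - 1.3) / 1.4
X = 0.1 / 1.4
X = 0.0714


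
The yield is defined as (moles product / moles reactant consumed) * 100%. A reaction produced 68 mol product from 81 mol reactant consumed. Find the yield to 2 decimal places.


Yield = (moles product / moles consumed) * 100%
Yield = (68 / 81) * 100
Yield = 0.8395 * 100
Yield = 83.95%


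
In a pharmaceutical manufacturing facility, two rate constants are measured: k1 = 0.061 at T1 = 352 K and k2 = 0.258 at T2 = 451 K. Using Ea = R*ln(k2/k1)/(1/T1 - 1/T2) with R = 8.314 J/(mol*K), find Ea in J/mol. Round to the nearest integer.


Ea = R * ln(k2/k1) / (1/T1 - 1/T2)
ln(k2/k1) = ln(0.258/0.061) = 1.4420857
1/T1 - 1/T2 = 1/352 - 1/451 = 0.000623614191
Ea = 8.314 * 1.4420857 / 0.000623614191
Ea = 19226 J/mol


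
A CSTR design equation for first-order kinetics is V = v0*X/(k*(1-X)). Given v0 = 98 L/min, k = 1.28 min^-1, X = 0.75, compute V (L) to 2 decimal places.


V = v0 * X / (k * (1 - X))
V = 98 * 0.75 / (1.28 * (1 - 0.75))
V = 73.5 / (1.28 * 0.25)
V = 73.5 / 0.32
V = 229.69 L


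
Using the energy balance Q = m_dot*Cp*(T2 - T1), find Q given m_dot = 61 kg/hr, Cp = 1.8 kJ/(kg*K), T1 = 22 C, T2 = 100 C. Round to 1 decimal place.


Q = m_dot * Cp * (T2 - T1)
Q = 61 * 1.8 * (100 - 22)
Q = 61 * 1.8 * 78
Q = 8564.4 kJ/hr


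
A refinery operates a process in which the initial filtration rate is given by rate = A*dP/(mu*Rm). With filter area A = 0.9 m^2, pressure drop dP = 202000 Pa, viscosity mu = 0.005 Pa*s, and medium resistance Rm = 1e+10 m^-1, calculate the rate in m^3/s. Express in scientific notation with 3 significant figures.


rate = A * dP / (mu * Rm)
rate = 0.9 * 202000 / (0.005 * 1e+10)
rate = 181800.0 / 5.000e+07
rate = 3.64e-03 m^3/s


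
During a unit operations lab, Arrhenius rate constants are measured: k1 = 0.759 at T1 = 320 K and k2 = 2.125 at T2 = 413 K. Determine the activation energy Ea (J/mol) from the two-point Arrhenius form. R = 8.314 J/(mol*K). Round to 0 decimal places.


Ea = R * ln(k2/k1) / (1/T1 - 1/T2)
ln(k2/k1) = ln(2.125/0.759) = 1.0295253
1/T1 - 1/T2 = 1/320 - 1/413 = 0.000703692494
Ea = 8.314 * 1.0295253 / 0.000703692494
Ea = 12164 J/mol


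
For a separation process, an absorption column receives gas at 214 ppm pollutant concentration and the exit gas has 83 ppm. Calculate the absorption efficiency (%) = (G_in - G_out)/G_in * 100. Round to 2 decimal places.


Efficiency = (G_in - G_out) / G_in * 100%
Efficiency = (214 - 83) / 214 * 100
Efficiency = 131 / 214 * 100
Efficiency = 61.21%


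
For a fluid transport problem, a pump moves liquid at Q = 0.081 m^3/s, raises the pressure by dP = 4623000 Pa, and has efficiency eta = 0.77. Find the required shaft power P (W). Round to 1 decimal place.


P = Q * dP / eta
P = 0.081 * 4623000 / 0.77
P = 374463.0 / 0.77
P = 486315.6 W


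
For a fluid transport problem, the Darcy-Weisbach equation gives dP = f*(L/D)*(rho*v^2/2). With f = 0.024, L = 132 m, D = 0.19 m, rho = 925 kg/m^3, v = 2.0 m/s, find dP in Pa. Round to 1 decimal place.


dP = f * (L/D) * (rho*v^2/2)
dP = 0.024 * (132/0.19) * (925*2.0^2/2)
L/D = 694.73684211
rho*v^2/2 = 925*4.0/2 = 1850.0
dP = 0.024 * 694.73684211 * 1850.0
dP = 30846.3 Pa


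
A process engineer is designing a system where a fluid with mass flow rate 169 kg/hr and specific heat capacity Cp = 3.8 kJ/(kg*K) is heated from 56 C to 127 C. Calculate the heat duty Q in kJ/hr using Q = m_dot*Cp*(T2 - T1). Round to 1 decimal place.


Q = m_dot * Cp * (T2 - T1)
Q = 169 * 3.8 * (127 - 56)
Q = 169 * 3.8 * 71
Q = 45596.2 kJ/hr
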